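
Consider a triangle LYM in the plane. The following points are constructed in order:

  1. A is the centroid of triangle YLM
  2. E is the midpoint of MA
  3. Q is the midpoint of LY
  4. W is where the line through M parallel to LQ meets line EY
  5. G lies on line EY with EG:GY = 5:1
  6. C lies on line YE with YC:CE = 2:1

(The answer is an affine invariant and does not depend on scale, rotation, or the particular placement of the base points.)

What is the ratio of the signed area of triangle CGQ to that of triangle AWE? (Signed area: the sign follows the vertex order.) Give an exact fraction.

Choose coordinates L = (0, 0), Y = (1, 0), M = (0, 1).
1. A is the centroid of triangle YLM ⇒ A = (1/3, 1/3)
2. E is the midpoint of MA ⇒ E = (1/6, 2/3)
3. Q is the midpoint of LY ⇒ Q = (1/2, 0)
4. W is where the line through M parallel to LQ meets line EY ⇒ W = (-1/4, 1)
5. G lies on line EY with EG:GY = 5:1 ⇒ G = (31/36, 1/9)
6. C lies on line YE with YC:CE = 2:1 ⇒ C = (4/9, 4/9)
2·[CGQ] = -1/6, 2·[AWE] = -1/12
[CGQ]:[AWE] = -1/6:-1/12 = 2

[CGQ]:[AWE] = 2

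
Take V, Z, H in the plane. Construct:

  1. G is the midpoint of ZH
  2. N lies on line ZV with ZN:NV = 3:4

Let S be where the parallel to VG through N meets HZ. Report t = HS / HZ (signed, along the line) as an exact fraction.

t = 11/14

Set V = (0, 0), Z = (1, 0), H = (0, 1); any affine frame gives the same invariant.
1. G is the midpoint of ZH ⇒ G = (1/2, 1/2)
2. N lies on line ZV with ZN:NV = 3:4 ⇒ N = (4/7, 0)
through N parallel to VG: direction (1/2, 1/2); meets HZ at S = (11/14, 3/14)
S = H + t·(Z−H) with t = 11/14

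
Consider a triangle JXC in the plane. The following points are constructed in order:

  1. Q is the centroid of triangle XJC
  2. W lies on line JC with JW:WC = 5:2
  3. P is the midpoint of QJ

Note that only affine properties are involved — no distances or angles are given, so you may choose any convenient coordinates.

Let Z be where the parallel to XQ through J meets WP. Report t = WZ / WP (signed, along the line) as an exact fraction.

t = 20/13

Work in coordinates with J = (0, 0), X = (1, 0), C = (0, 1).
1. Q is the centroid of triangle XJC ⇒ Q = (1/3, 1/3)
2. W lies on line JC with JW:WC = 5:2 ⇒ W = (0, 5/7)
3. P is the midpoint of QJ ⇒ P = (1/6, 1/6)
through J parallel to XQ: direction (-2/3, 1/3); meets WP at Z = (10/39, -5/39)
Z = W + t·(P−W) with t = 20/13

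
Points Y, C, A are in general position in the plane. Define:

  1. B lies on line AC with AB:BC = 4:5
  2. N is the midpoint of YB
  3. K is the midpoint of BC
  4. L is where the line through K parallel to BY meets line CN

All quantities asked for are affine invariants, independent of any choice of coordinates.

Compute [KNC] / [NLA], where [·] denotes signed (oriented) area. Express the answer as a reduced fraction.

Assign Y = (0, 0), C = (1, 0), A = (0, 1) — the answer is frame-independent, so this choice is without loss of generality.
1. B lies on line AC with AB:BC = 4:5 ⇒ B = (4/9, 5/9)
2. N is the midpoint of YB ⇒ N = (2/9, 5/18)
3. K is the midpoint of BC ⇒ K = (13/18, 5/18)
4. L is where the line through K parallel to BY meets line CN ⇒ L = (11/18, 5/36)
2·[KNC] = 5/36, 2·[NLA] = 1/4
[KNC]:[NLA] = 5/36:1/4 = 5/9

[KNC]:[NLA] = 5/9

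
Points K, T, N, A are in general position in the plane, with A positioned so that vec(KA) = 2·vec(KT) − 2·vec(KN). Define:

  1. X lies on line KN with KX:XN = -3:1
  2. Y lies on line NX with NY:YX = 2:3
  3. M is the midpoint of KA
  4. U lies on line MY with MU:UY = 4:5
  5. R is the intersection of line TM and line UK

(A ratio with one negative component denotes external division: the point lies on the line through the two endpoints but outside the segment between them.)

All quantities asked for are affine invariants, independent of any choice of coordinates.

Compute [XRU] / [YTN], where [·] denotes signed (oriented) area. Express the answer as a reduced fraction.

[XRU]:[YTN] = 10/3

Choose coordinates K = (0, 0), T = (1, 0), N = (0, 1), A = (2, -2).
1. X lies on line KN with KX:XN = -3:1 ⇒ X = (0, 3/2)
2. Y lies on line NX with NY:YX = 2:3 ⇒ Y = (0, 6/5)
3. M is the midpoint of KA ⇒ M = (1, -1)
4. U lies on line MY with MU:UY = 4:5 ⇒ U = (5/9, -1/45)
5. R is the intersection of line TM and line UK ⇒ R = (1, -1/25)
2·[XRU] = -2/3, 2·[YTN] = -1/5
[XRU]:[YTN] = -2/3:-1/5 = 10/3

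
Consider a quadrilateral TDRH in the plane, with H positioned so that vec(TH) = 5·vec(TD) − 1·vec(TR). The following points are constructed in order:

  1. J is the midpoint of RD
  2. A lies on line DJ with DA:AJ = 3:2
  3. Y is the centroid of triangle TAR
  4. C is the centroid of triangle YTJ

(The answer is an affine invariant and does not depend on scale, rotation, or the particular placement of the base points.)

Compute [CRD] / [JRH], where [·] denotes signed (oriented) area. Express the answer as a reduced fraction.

Assign T = (0, 0), D = (1, 0), R = (0, 1), H = (5, -1) — the answer is frame-independent, so this choice is without loss of generality.
1. J is the midpoint of RD ⇒ J = (1/2, 1/2)
2. A lies on line DJ with DA:AJ = 3:2 ⇒ A = (7/10, 3/10)
3. Y is the centroid of triangle TAR ⇒ Y = (7/30, 13/30)
4. C is the centroid of triangle YTJ ⇒ C = (11/45, 14/45)
2·[CRD] = -4/9, 2·[JRH] = -3/2
[CRD]:[JRH] = -4/9:-3/2 = 8/27

[CRD]:[JRH] = 8/27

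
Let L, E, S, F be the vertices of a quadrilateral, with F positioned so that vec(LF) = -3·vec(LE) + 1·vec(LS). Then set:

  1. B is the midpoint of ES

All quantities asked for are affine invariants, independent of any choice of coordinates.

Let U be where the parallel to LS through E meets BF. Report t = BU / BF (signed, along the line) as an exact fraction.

Assign L = (0, 0), E = (1, 0), S = (0, 1), F = (-3, 1) — the answer is frame-independent, so this choice is without loss of generality.
1. B is the midpoint of ES ⇒ B = (1/2, 1/2)
through E parallel to LS: direction (0, 1); meets BF at U = (1, 3/7)
U = B + t·(F−B) with t = -1/7

t = -1/7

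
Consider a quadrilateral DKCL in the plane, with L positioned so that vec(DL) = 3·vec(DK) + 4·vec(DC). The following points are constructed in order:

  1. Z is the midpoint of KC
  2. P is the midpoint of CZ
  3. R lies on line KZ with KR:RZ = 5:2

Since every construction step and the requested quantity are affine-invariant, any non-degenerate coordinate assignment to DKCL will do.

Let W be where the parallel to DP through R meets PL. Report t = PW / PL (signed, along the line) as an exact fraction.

Work in coordinates with D = (0, 0), K = (1, 0), C = (0, 1), L = (3, 4).
1. Z is the midpoint of KC ⇒ Z = (1/2, 1/2)
2. P is the midpoint of CZ ⇒ P = (1/4, 3/4)
3. R lies on line KZ with KR:RZ = 5:2 ⇒ R = (9/14, 5/14)
through R parallel to DP: direction (1/4, 3/4); meets PL at W = (39/35, 62/35)
W = P + t·(L−P) with t = 11/35

t = 11/35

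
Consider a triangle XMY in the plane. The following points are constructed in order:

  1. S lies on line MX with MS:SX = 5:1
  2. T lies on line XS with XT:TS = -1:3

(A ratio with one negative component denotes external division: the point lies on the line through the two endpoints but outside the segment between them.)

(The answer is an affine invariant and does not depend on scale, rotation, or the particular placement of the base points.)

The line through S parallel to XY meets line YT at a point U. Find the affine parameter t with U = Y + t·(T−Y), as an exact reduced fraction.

t = -2

Set X = (0, 0), M = (1, 0), Y = (0, 1); any affine frame gives the same invariant.
1. S lies on line MX with MS:SX = 5:1 ⇒ S = (1/6, 0)
2. T lies on line XS with XT:TS = -1:3 ⇒ T = (-1/12, 0)
through S parallel to XY: direction (0, 1); meets YT at U = (1/6, 3)
U = Y + t·(T−Y) with t = -2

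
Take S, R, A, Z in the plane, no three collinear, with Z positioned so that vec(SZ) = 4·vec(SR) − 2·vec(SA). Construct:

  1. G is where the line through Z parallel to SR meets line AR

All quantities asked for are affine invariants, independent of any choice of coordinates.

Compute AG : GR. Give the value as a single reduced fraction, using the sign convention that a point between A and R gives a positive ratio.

Assign S = (0, 0), R = (1, 0), A = (0, 1), Z = (4, -2) — the answer is frame-independent, so this choice is without loss of generality.
1. G is where the line through Z parallel to SR meets line AR ⇒ G = (3, -2)
G = A + t·(R−A) with t = 3, so AG:GR = t:(1−t) = 3:-2

AG:GR = -3/2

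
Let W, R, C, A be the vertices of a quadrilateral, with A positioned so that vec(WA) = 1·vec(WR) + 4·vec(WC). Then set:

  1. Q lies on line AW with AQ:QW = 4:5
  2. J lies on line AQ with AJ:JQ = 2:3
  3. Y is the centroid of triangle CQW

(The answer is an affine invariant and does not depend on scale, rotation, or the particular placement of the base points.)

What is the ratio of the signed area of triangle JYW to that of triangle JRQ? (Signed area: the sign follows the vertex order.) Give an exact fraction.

Choose coordinates W = (0, 0), R = (1, 0), C = (0, 1), A = (1, 4).
1. Q lies on line AW with AQ:QW = 4:5 ⇒ Q = (5/9, 20/9)
2. J lies on line AQ with AJ:JQ = 2:3 ⇒ J = (37/45, 148/45)
3. Y is the centroid of triangle CQW ⇒ Y = (5/27, 29/27)
2·[JYW] = 37/135, 2·[JRQ] = -16/15
[JYW]:[JRQ] = 37/135:-16/15 = -37/144

[JYW]:[JRQ] = -37/144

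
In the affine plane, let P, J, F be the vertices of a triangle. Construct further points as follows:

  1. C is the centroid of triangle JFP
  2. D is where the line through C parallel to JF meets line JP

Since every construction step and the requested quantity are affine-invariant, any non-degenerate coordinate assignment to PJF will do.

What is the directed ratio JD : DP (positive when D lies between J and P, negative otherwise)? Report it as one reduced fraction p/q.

JD:DP = 1/2

Choose coordinates P = (0, 0), J = (1, 0), F = (0, 1).
1. C is the centroid of triangle JFP ⇒ C = (1/3, 1/3)
2. D is where the line through C parallel to JF meets line JP ⇒ D = (2/3, 0)
D = J + t·(P−J) with t = 1/3, so JD:DP = t:(1−t) = 1/3:2/3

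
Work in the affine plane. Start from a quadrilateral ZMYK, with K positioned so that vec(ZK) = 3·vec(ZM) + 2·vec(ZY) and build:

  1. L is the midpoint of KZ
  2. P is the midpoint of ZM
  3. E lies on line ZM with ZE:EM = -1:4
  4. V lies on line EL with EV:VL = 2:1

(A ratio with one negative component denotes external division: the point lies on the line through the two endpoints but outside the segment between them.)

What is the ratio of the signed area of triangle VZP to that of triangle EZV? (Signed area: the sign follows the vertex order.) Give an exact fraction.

Set Z = (0, 0), M = (1, 0), Y = (0, 1), K = (3, 2); any affine frame gives the same invariant.
1. L is the midpoint of KZ ⇒ L = (3/2, 1)
2. P is the midpoint of ZM ⇒ P = (1/2, 0)
3. E lies on line ZM with ZE:EM = -1:4 ⇒ E = (-1/3, 0)
4. V lies on line EL with EV:VL = 2:1 ⇒ V = (8/9, 2/3)
2·[VZP] = 1/3, 2·[EZV] = 2/9
[VZP]:[EZV] = 1/3:2/9 = 3/2

[VZP]:[EZV] = 3/2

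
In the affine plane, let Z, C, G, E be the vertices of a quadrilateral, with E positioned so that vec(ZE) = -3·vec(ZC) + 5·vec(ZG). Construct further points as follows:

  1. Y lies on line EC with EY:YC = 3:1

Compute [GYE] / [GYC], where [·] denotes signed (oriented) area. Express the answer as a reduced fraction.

Choose coordinates Z = (0, 0), C = (1, 0), G = (0, 1), E = (-3, 5).
1. Y lies on line EC with EY:YC = 3:1 ⇒ Y = (0, 5/4)
2·[GYE] = 3/4, 2·[GYC] = -1/4
[GYE]:[GYC] = 3/4:-1/4 = -3

[GYE]:[GYC] = -3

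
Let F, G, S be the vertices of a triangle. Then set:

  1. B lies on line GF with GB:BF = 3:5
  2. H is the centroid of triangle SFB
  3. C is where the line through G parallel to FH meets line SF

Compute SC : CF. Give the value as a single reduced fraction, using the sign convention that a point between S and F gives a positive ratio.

Work in coordinates with F = (0, 0), G = (1, 0), S = (0, 1).
1. B lies on line GF with GB:BF = 3:5 ⇒ B = (5/8, 0)
2. H is the centroid of triangle SFB ⇒ H = (5/24, 1/3)
3. C is where the line through G parallel to FH meets line SF ⇒ C = (0, -8/5)
C = S + t·(F−S) with t = 13/5, so SC:CF = t:(1−t) = 13/5:-8/5

SC:CF = -13/8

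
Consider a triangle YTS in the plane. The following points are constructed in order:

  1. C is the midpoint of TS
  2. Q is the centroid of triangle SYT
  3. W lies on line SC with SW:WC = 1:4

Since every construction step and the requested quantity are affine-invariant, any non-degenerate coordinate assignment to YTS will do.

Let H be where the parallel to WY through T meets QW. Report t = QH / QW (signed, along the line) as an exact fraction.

Work in coordinates with Y = (0, 0), T = (1, 0), S = (0, 1).
1. C is the midpoint of TS ⇒ C = (1/2, 1/2)
2. Q is the centroid of triangle SYT ⇒ Q = (1/3, 1/3)
3. W lies on line SC with SW:WC = 1:4 ⇒ W = (1/10, 9/10)
through T parallel to WY: direction (-1/10, -9/10); meets QW at H = (71/80, -81/80)
H = Q + t·(W−Q) with t = -19/8

t = -19/8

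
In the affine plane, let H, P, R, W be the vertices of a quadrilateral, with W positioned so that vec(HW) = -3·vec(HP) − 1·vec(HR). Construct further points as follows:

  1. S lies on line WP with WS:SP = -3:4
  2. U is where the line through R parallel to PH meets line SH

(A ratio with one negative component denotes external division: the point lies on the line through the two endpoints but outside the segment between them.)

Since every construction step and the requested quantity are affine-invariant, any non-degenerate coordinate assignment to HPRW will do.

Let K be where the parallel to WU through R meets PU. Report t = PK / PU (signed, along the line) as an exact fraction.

Assign H = (0, 0), P = (1, 0), R = (0, 1), W = (-3, -1) — the answer is frame-independent, so this choice is without loss of generality.
1. S lies on line WP with WS:SP = -3:4 ⇒ S = (-15, -4)
2. U is where the line through R parallel to PH meets line SH ⇒ U = (15/4, 1)
through R parallel to WU: direction (27/4, 2); meets PU at K = (81/4, 7)
K = P + t·(U−P) with t = 7

t = 7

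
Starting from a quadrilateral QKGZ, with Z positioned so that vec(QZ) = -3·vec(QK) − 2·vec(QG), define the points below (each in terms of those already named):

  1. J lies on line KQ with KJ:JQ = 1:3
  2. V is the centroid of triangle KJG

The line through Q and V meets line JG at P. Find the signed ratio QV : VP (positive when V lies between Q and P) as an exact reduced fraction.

Choose coordinates Q = (0, 0), K = (1, 0), G = (0, 1), Z = (-3, -2).
1. J lies on line KQ with KJ:JQ = 1:3 ⇒ J = (3/4, 0)
2. V is the centroid of triangle KJG ⇒ V = (7/12, 1/3)
line QV meets JG at P = (21/40, 3/10)
V = Q + t·(P−Q) with t = 10/9, so QV:VP = 10/9:-1/9

QV:VP = -10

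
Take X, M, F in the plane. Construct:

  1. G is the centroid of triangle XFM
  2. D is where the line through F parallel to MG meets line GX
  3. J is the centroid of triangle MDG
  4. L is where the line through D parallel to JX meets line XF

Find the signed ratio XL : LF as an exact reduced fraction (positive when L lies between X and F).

XL:LF = 1/2

Choose coordinates X = (0, 0), M = (1, 0), F = (0, 1).
1. G is the centroid of triangle XFM ⇒ G = (1/3, 1/3)
2. D is where the line through F parallel to MG meets line GX ⇒ D = (2/3, 2/3)
3. J is the centroid of triangle MDG ⇒ J = (2/3, 1/3)
4. L is where the line through D parallel to JX meets line XF ⇒ L = (0, 1/3)
L = X + t·(F−X) with t = 1/3, so XL:LF = t:(1−t) = 1/3:2/3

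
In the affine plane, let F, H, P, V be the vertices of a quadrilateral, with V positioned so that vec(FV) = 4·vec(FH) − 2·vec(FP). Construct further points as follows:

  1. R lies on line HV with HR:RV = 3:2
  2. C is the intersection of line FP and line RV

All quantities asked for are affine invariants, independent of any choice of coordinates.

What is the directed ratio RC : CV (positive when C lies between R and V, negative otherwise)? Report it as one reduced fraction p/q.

RC:CV = -7/10

Assign F = (0, 0), H = (1, 0), P = (0, 1), V = (4, -2) — the answer is frame-independent, so this choice is without loss of generality.
1. R lies on line HV with HR:RV = 3:2 ⇒ R = (14/5, -6/5)
2. C is the intersection of line FP and line RV ⇒ C = (0, 2/3)
C = R + t·(V−R) with t = -7/3, so RC:CV = t:(1−t) = -7/3:10/3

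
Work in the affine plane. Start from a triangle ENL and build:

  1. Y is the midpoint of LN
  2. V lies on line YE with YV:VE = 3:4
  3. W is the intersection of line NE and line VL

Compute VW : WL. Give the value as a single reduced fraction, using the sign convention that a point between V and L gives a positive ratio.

VW:WL = -2/7

Choose coordinates E = (0, 0), N = (1, 0), L = (0, 1).
1. Y is the midpoint of LN ⇒ Y = (1/2, 1/2)
2. V lies on line YE with YV:VE = 3:4 ⇒ V = (2/7, 2/7)
3. W is the intersection of line NE and line VL ⇒ W = (2/5, 0)
W = V + t·(L−V) with t = -2/5, so VW:WL = t:(1−t) = -2/5:7/5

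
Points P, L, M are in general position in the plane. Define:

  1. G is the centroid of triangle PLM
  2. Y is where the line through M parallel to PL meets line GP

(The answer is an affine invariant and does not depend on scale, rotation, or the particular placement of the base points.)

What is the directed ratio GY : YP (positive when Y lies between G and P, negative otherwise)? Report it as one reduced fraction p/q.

GY:YP = -2/3

Assign P = (0, 0), L = (1, 0), M = (0, 1) — the answer is frame-independent, so this choice is without loss of generality.
1. G is the centroid of triangle PLM ⇒ G = (1/3, 1/3)
2. Y is where the line through M parallel to PL meets line GP ⇒ Y = (1, 1)
Y = G + t·(P−G) with t = -2, so GY:YP = t:(1−t) = -2:3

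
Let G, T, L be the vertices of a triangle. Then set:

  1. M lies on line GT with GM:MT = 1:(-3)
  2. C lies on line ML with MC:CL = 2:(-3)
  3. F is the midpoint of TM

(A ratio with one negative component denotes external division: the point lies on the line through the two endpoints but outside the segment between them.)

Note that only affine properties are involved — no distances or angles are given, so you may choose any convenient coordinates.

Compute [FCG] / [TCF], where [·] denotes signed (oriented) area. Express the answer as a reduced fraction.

Set G = (0, 0), T = (1, 0), L = (0, 1); any affine frame gives the same invariant.
1. M lies on line GT with GM:MT = 1:(-3) ⇒ M = (-1/2, 0)
2. C lies on line ML with MC:CL = 2:(-3) ⇒ C = (-3/2, -2)
3. F is the midpoint of TM ⇒ F = (1/4, 0)
2·[FCG] = -1/2, 2·[TCF] = -3/2
[FCG]:[TCF] = -1/2:-3/2 = 1/3

[FCG]:[TCF] = 1/3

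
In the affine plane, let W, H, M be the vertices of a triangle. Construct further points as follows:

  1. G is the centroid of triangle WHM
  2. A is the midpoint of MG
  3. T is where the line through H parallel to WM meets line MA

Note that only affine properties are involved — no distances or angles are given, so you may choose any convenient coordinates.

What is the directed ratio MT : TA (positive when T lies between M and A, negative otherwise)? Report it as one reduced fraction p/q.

Work in coordinates with W = (0, 0), H = (1, 0), M = (0, 1).
1. G is the centroid of triangle WHM ⇒ G = (1/3, 1/3)
2. A is the midpoint of MG ⇒ A = (1/6, 2/3)
3. T is where the line through H parallel to WM meets line MA ⇒ T = (1, -1)
T = M + t·(A−M) with t = 6, so MT:TA = t:(1−t) = 6:-5

MT:TA = -6/5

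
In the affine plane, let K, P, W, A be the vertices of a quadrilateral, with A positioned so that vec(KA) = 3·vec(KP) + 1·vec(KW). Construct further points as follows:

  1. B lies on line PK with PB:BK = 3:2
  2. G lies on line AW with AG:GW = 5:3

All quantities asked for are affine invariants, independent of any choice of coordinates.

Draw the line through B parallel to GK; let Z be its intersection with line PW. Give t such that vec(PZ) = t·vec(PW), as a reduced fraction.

Set K = (0, 0), P = (1, 0), W = (0, 1), A = (3, 1); any affine frame gives the same invariant.
1. B lies on line PK with PB:BK = 3:2 ⇒ B = (2/5, 0)
2. G lies on line AW with AG:GW = 5:3 ⇒ G = (9/8, 1)
through B parallel to GK: direction (-9/8, -1); meets PW at Z = (61/85, 24/85)
Z = P + t·(W−P) with t = 24/85

t = 24/85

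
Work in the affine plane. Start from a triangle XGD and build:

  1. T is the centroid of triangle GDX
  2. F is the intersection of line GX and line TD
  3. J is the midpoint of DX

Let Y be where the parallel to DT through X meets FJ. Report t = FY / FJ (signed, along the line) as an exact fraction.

t = 2

Set X = (0, 0), G = (1, 0), D = (0, 1); any affine frame gives the same invariant.
1. T is the centroid of triangle GDX ⇒ T = (1/3, 1/3)
2. F is the intersection of line GX and line TD ⇒ F = (1/2, 0)
3. J is the midpoint of DX ⇒ J = (0, 1/2)
through X parallel to DT: direction (1/3, -2/3); meets FJ at Y = (-1/2, 1)
Y = F + t·(J−F) with t = 2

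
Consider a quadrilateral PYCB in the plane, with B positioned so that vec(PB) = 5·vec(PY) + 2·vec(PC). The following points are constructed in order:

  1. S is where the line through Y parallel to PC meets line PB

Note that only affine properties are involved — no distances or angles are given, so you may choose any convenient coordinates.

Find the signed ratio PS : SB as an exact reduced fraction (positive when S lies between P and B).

Assign P = (0, 0), Y = (1, 0), C = (0, 1), B = (5, 2) — the answer is frame-independent, so this choice is without loss of generality.
1. S is where the line through Y parallel to PC meets line PB ⇒ S = (1, 2/5)
S = P + t·(B−P) with t = 1/5, so PS:SB = t:(1−t) = 1/5:4/5

PS:SB = 1/4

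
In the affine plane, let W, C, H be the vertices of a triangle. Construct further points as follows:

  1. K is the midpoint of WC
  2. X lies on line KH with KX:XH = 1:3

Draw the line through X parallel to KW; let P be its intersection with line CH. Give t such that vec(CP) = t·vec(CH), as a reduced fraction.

t = 1/4

Choose coordinates W = (0, 0), C = (1, 0), H = (0, 1).
1. K is the midpoint of WC ⇒ K = (1/2, 0)
2. X lies on line KH with KX:XH = 1:3 ⇒ X = (3/8, 1/4)
through X parallel to KW: direction (-1/2, 0); meets CH at P = (3/4, 1/4)
P = C + t·(H−C) with t = 1/4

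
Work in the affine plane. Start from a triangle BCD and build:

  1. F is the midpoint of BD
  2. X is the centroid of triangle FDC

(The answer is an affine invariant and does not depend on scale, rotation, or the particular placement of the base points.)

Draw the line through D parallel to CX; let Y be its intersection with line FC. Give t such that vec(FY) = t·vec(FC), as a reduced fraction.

Work in coordinates with B = (0, 0), C = (1, 0), D = (0, 1).
1. F is the midpoint of BD ⇒ F = (0, 1/2)
2. X is the centroid of triangle FDC ⇒ X = (1/3, 1/2)
through D parallel to CX: direction (-2/3, 1/2); meets FC at Y = (2, -1/2)
Y = F + t·(C−F) with t = 2

t = 2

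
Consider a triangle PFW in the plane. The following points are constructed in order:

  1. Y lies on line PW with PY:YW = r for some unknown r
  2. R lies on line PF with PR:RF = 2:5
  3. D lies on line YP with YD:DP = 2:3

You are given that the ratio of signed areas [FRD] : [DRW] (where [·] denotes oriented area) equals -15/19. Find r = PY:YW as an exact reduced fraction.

Assign P = (0, 0), F = (1, 0), W = (0, 1) — the answer is frame-independent, so this choice is without loss of generality.
1. With PY:YW = r, write λ = r/(r+1) so Y = P + λ·(W−P); Y is affine-linear in λ
2. R lies on line PF with PR:RF = 2:5 ⇒ R = (2/7, 0)
3. D lies on line YP with YD:DP = 2:3 ⇒ D is an affine combination of earlier points and hence also affine-linear in λ
Every point depending on Y is an affine combination of Y and λ-independent points, so each such coordinate is linear in λ; the λ² term in each signed area is a multiple of (W−P)×(W−P) = 0, so 2·[FRD] and 2·[DRW] are each linear in λ. Evaluating at λ=0 and λ=1:
  2·[FRD] = -3/7·λ,   2·[DRW] = -6/35·λ + 2/7
So [FRD]:[DRW] = (-3/7·λ) / (-6/35·λ + 2/7). Setting this equal to -15/19:
  -3/7·λ = -15/19·(-6/35·λ + 2/7)  ⇒  λ = 2/5
Then r = λ/(1−λ) = (2/5)/(3/5) = 2/3. Check: with r = 2/3, Y = (0, 2/5) and [FRD]:[DRW] = -15/19 as required.

r = 2/3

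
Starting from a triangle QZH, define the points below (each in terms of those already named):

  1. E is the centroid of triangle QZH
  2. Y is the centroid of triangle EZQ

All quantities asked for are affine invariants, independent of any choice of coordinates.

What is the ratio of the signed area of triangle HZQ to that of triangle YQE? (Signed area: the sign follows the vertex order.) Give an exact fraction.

Choose coordinates Q = (0, 0), Z = (1, 0), H = (0, 1).
1. E is the centroid of triangle QZH ⇒ E = (1/3, 1/3)
2. Y is the centroid of triangle EZQ ⇒ Y = (4/9, 1/9)
2·[HZQ] = -1, 2·[YQE] = -1/9
[HZQ]:[YQE] = -1:-1/9 = 9

[HZQ]:[YQE] = 9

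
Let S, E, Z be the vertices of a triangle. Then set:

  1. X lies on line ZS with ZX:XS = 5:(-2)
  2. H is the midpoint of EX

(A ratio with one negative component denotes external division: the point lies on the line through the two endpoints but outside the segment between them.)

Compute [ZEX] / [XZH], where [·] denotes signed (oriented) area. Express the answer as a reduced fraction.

[ZEX]:[XZH] = 2

Assign S = (0, 0), E = (1, 0), Z = (0, 1) — the answer is frame-independent, so this choice is without loss of generality.
1. X lies on line ZS with ZX:XS = 5:(-2) ⇒ X = (0, -2/3)
2. H is the midpoint of EX ⇒ H = (1/2, -1/3)
2·[ZEX] = -5/3, 2·[XZH] = -5/6
[ZEX]:[XZH] = -5/3:-5/6 = 2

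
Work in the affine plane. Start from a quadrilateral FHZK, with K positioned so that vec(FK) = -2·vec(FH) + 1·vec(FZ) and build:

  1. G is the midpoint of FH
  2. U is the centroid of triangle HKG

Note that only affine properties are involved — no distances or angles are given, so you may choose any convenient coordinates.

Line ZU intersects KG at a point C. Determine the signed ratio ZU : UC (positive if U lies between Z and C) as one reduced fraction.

Set F = (0, 0), H = (1, 0), Z = (0, 1), K = (-2, 1); any affine frame gives the same invariant.
1. G is the midpoint of FH ⇒ G = (1/2, 0)
2. U is the centroid of triangle HKG ⇒ U = (-1/6, 1/3)
line ZU meets KG at C = (-2/11, 3/11)
U = Z + t·(C−Z) with t = 11/12, so ZU:UC = 11/12:1/12

ZU:UC = 11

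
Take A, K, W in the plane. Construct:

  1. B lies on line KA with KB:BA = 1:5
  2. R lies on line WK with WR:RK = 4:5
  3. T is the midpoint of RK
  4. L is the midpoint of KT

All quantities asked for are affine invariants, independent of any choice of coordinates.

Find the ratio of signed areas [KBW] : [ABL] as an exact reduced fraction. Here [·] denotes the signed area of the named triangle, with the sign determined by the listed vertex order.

[KBW]:[ABL] = -36/25

Set A = (0, 0), K = (1, 0), W = (0, 1); any affine frame gives the same invariant.
1. B lies on line KA with KB:BA = 1:5 ⇒ B = (5/6, 0)
2. R lies on line WK with WR:RK = 4:5 ⇒ R = (4/9, 5/9)
3. T is the midpoint of RK ⇒ T = (13/18, 5/18)
4. L is the midpoint of KT ⇒ L = (31/36, 5/36)
2·[KBW] = -1/6, 2·[ABL] = 25/216
[KBW]:[ABL] = -1/6:25/216 = -36/25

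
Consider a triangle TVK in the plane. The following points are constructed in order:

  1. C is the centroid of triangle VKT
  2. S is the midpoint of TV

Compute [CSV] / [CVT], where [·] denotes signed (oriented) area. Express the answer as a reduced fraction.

[CSV]:[CVT] = -1/2

Work in coordinates with T = (0, 0), V = (1, 0), K = (0, 1).
1. C is the centroid of triangle VKT ⇒ C = (1/3, 1/3)
2. S is the midpoint of TV ⇒ S = (1/2, 0)
2·[CSV] = 1/6, 2·[CVT] = -1/3
[CSV]:[CVT] = 1/6:-1/3 = -1/2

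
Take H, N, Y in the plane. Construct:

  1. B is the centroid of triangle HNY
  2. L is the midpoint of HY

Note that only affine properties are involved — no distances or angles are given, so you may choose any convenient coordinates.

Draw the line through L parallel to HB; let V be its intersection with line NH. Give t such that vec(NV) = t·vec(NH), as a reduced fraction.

t = 3/2

Work in coordinates with H = (0, 0), N = (1, 0), Y = (0, 1).
1. B is the centroid of triangle HNY ⇒ B = (1/3, 1/3)
2. L is the midpoint of HY ⇒ L = (0, 1/2)
through L parallel to HB: direction (1/3, 1/3); meets NH at V = (-1/2, 0)
V = N + t·(H−N) with t = 3/2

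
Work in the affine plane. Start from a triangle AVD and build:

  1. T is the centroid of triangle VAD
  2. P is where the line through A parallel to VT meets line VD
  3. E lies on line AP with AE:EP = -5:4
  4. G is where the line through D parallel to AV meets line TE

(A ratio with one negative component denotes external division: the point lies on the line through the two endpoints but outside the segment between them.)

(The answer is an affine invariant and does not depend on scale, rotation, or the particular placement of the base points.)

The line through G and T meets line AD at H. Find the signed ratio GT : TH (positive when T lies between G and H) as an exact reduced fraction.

GT:TH = -29/8

Work in coordinates with A = (0, 0), V = (1, 0), D = (0, 1).
1. T is the centroid of triangle VAD ⇒ T = (1/3, 1/3)
2. P is where the line through A parallel to VT meets line VD ⇒ P = (2, -1)
3. E lies on line AP with AE:EP = -5:4 ⇒ E = (10, -5)
4. G is where the line through D parallel to AV meets line TE ⇒ G = (-7/8, 1)
line GT meets AD at H = (0, 15/29)
T = G + t·(H−G) with t = 29/21, so GT:TH = 29/21:-8/21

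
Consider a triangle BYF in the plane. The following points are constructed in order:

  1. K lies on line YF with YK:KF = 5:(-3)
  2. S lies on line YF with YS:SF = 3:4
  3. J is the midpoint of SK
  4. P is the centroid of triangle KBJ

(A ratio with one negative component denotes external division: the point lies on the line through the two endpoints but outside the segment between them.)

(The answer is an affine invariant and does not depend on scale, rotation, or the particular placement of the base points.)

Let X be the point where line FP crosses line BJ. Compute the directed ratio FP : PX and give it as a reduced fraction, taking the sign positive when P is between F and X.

FP:PX = -68/29

Work in coordinates with B = (0, 0), Y = (1, 0), F = (0, 1).
1. K lies on line YF with YK:KF = 5:(-3) ⇒ K = (-3/2, 5/2)
2. S lies on line YF with YS:SF = 3:4 ⇒ S = (4/7, 3/7)
3. J is the midpoint of SK ⇒ J = (-13/28, 41/28)
4. P is the centroid of triangle KBJ ⇒ P = (-55/84, 37/28)
line FP meets BJ at X = (-715/1904, 2255/1904)
P = F + t·(X−F) with t = 68/39, so FP:PX = 68/39:-29/39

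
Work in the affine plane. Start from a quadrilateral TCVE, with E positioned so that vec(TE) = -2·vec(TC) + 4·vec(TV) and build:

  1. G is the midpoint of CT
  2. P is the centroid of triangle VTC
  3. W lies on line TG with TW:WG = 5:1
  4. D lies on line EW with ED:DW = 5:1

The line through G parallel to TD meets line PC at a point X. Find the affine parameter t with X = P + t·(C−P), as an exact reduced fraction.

Assign T = (0, 0), C = (1, 0), V = (0, 1), E = (-2, 4) — the answer is frame-independent, so this choice is without loss of generality.
1. G is the midpoint of CT ⇒ G = (1/2, 0)
2. P is the centroid of triangle VTC ⇒ P = (1/3, 1/3)
3. W lies on line TG with TW:WG = 5:1 ⇒ W = (5/12, 0)
4. D lies on line EW with ED:DW = 5:1 ⇒ D = (1/72, 2/3)
through G parallel to TD: direction (1/72, 2/3); meets PC at X = (49/97, 24/97)
X = P + t·(C−P) with t = 25/97

t = 25/97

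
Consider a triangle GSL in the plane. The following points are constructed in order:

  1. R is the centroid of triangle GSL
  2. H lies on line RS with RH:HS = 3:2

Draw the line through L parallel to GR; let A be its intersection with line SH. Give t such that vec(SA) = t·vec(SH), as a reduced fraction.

t = 5

Work in coordinates with G = (0, 0), S = (1, 0), L = (0, 1).
1. R is the centroid of triangle GSL ⇒ R = (1/3, 1/3)
2. H lies on line RS with RH:HS = 3:2 ⇒ H = (11/15, 2/15)
through L parallel to GR: direction (1/3, 1/3); meets SH at A = (-1/3, 2/3)
A = S + t·(H−S) with t = 5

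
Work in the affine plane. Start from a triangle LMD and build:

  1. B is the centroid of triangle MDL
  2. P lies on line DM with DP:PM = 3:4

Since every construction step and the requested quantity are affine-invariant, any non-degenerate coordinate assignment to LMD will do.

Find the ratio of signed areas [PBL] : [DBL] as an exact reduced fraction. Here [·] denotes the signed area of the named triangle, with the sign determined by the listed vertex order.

Assign L = (0, 0), M = (1, 0), D = (0, 1) — the answer is frame-independent, so this choice is without loss of generality.
1. B is the centroid of triangle MDL ⇒ B = (1/3, 1/3)
2. P lies on line DM with DP:PM = 3:4 ⇒ P = (3/7, 4/7)
2·[PBL] = -1/21, 2·[DBL] = -1/3
[PBL]:[DBL] = -1/21:-1/3 = 1/7

[PBL]:[DBL] = 1/7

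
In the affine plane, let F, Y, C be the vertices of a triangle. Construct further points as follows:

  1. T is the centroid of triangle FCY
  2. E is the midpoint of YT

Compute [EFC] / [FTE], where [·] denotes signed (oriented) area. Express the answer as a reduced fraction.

Set F = (0, 0), Y = (1, 0), C = (0, 1); any affine frame gives the same invariant.
1. T is the centroid of triangle FCY ⇒ T = (1/3, 1/3)
2. E is the midpoint of YT ⇒ E = (2/3, 1/6)
2·[EFC] = -2/3, 2·[FTE] = -1/6
[EFC]:[FTE] = -2/3:-1/6 = 4

[EFC]:[FTE] = 4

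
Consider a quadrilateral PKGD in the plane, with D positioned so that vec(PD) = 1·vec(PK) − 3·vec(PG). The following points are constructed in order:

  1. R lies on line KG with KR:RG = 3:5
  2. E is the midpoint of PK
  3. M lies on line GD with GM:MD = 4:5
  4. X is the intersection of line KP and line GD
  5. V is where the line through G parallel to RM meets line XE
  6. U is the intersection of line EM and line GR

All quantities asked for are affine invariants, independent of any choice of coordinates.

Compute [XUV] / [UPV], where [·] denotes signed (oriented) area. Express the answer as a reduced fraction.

Set P = (0, 0), K = (1, 0), G = (0, 1), D = (1, -3); any affine frame gives the same invariant.
1. R lies on line KG with KR:RG = 3:5 ⇒ R = (5/8, 3/8)
2. E is the midpoint of PK ⇒ E = (1/2, 0)
3. M lies on line GD with GM:MD = 4:5 ⇒ M = (4/9, -7/9)
4. X is the intersection of line KP and line GD ⇒ X = (1/4, 0)
5. V is where the line through G parallel to RM meets line XE ⇒ V = (-13/83, 0)
6. U is the intersection of line EM and line GR ⇒ U = (8/15, 7/15)
2·[XUV] = 63/332, 2·[UPV] = -91/1245
[XUV]:[UPV] = 63/332:-91/1245 = -135/52

[XUV]:[UPV] = -135/52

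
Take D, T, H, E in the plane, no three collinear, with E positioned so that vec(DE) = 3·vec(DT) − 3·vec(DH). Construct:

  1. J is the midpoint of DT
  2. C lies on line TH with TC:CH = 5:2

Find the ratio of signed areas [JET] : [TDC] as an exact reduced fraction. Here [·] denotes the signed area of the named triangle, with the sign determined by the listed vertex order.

[JET]:[TDC] = -21/10

Set D = (0, 0), T = (1, 0), H = (0, 1), E = (3, -3); any affine frame gives the same invariant.
1. J is the midpoint of DT ⇒ J = (1/2, 0)
2. C lies on line TH with TC:CH = 5:2 ⇒ C = (2/7, 5/7)
2·[JET] = 3/2, 2·[TDC] = -5/7
[JET]:[TDC] = 3/2:-5/7 = -21/10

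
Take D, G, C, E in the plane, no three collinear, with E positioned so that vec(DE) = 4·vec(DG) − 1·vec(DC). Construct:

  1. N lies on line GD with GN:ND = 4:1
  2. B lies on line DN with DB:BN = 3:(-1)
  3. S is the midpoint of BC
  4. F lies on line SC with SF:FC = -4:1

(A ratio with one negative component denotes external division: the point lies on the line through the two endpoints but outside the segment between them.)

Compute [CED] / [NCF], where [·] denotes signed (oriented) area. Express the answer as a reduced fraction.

[CED]:[NCF] = -240

Assign D = (0, 0), G = (1, 0), C = (0, 1), E = (4, -1) — the answer is frame-independent, so this choice is without loss of generality.
1. N lies on line GD with GN:ND = 4:1 ⇒ N = (1/5, 0)
2. B lies on line DN with DB:BN = 3:(-1) ⇒ B = (3/10, 0)
3. S is the midpoint of BC ⇒ S = (3/20, 1/2)
4. F lies on line SC with SF:FC = -4:1 ⇒ F = (-1/20, 7/6)
2·[CED] = -4, 2·[NCF] = 1/60
[CED]:[NCF] = -4:1/60 = -240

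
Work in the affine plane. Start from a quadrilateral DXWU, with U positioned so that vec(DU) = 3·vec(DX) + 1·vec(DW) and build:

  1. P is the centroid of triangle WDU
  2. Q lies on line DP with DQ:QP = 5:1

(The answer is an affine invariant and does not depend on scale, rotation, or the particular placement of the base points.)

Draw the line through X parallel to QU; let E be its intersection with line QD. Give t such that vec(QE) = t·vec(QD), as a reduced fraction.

Choose coordinates D = (0, 0), X = (1, 0), W = (0, 1), U = (3, 1).
1. P is the centroid of triangle WDU ⇒ P = (1, 2/3)
2. Q lies on line DP with DQ:QP = 5:1 ⇒ Q = (5/6, 5/9)
through X parallel to QU: direction (13/6, 4/9); meets QD at E = (-4/9, -8/27)
E = Q + t·(D−Q) with t = 23/15

t = 23/15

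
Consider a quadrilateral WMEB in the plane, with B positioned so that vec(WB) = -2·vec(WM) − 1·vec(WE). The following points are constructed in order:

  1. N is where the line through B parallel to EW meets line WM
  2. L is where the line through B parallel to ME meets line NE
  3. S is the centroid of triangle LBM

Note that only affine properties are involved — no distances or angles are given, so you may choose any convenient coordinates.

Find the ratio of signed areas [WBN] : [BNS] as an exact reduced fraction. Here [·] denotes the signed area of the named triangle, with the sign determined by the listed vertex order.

[WBN]:[BNS] = 18/7

Work in coordinates with W = (0, 0), M = (1, 0), E = (0, 1), B = (-2, -1).
1. N is where the line through B parallel to EW meets line WM ⇒ N = (-2, 0)
2. L is where the line through B parallel to ME meets line NE ⇒ L = (-8/3, -1/3)
3. S is the centroid of triangle LBM ⇒ S = (-11/9, -4/9)
2·[WBN] = -2, 2·[BNS] = -7/9
[WBN]:[BNS] = -2:-7/9 = 18/7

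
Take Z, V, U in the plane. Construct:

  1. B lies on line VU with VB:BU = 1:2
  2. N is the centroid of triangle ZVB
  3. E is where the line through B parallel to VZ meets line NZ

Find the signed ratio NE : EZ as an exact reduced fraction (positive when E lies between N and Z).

Work in coordinates with Z = (0, 0), V = (1, 0), U = (0, 1).
1. B lies on line VU with VB:BU = 1:2 ⇒ B = (2/3, 1/3)
2. N is the centroid of triangle ZVB ⇒ N = (5/9, 1/9)
3. E is where the line through B parallel to VZ meets line NZ ⇒ E = (5/3, 1/3)
E = N + t·(Z−N) with t = -2, so NE:EZ = t:(1−t) = -2:3

NE:EZ = -2/3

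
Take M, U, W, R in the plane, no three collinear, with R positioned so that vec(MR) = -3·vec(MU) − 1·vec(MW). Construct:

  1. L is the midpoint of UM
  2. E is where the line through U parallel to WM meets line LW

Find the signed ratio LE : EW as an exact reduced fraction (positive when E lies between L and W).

LE:EW = -1/2

Assign M = (0, 0), U = (1, 0), W = (0, 1), R = (-3, -1) — the answer is frame-independent, so this choice is without loss of generality.
1. L is the midpoint of UM ⇒ L = (1/2, 0)
2. E is where the line through U parallel to WM meets line LW ⇒ E = (1, -1)
E = L + t·(W−L) with t = -1, so LE:EW = t:(1−t) = -1:2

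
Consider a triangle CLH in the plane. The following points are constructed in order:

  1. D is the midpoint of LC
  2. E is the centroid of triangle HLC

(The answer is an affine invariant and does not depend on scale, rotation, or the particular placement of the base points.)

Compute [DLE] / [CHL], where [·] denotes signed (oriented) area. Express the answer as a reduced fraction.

Set C = (0, 0), L = (1, 0), H = (0, 1); any affine frame gives the same invariant.
1. D is the midpoint of LC ⇒ D = (1/2, 0)
2. E is the centroid of triangle HLC ⇒ E = (1/3, 1/3)
2·[DLE] = 1/6, 2·[CHL] = -1
[DLE]:[CHL] = 1/6:-1 = -1/6

[DLE]:[CHL] = -1/6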